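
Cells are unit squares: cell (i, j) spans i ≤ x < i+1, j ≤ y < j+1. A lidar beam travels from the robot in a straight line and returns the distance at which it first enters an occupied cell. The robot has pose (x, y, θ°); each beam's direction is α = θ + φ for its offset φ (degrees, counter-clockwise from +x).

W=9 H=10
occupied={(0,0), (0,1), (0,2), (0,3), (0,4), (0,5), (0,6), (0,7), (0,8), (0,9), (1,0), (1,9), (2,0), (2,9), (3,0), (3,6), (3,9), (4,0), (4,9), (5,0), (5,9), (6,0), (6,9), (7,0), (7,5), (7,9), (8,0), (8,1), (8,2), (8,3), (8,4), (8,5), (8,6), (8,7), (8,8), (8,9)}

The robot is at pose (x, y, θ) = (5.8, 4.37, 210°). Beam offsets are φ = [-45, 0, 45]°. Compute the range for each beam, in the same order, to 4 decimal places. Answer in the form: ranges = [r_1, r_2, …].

beam 1: φ=-45°, α=165°
  cosα=-0.9659 sinα=0.2588 | (5,4) | tMaxX 0.8282 tMaxY 2.4341 | tΔX 1.0353 tΔY 3.8637
    t=0.8282 [x] (4,4)
    t=1.8635 [x] (3,4)
    t=2.4341 [y] (3,5)
    t=2.8988 [x] (2,5)
    t=3.9340 [x] (1,5)
    t=4.9693 [x] (0,5) — stop
  → r_1 = 4.9693
beam 2: φ=0°, α=210°
  cosα=-0.8660 sinα=-0.5000 | (5,4) | tMaxX 0.9238 tMaxY 0.7400 | tΔX 1.1547 tΔY 2.0000
    t=0.7400 [y] (5,3)
    t=0.9238 [x] (4,3)
    t=2.0785 [x] (3,3)
    t=2.7400 [y] (3,2)
    t=3.2332 [x] (2,2)
    t=4.3879 [x] (1,2)
    t=4.7400 [y] (1,1)
    t=5.5426 [x] (0,1) — stop
  → r_2 = 5.5426
beam 3: φ=45°, α=255°
  cosα=-0.2588 sinα=-0.9659 | (5,4) | tMaxX 3.0910 tMaxY 0.3831 | tΔX 3.8637 tΔY 1.0353
    t=0.3831 [y] (5,3)
    t=1.4183 [y] (5,2)
    t=2.4536 [y] (5,1)
    t=3.0910 [x] (4,1)
    t=3.4889 [y] (4,0) — stop
  → r_3 = 3.4889

ranges = [4.9693, 5.5426, 3.4889]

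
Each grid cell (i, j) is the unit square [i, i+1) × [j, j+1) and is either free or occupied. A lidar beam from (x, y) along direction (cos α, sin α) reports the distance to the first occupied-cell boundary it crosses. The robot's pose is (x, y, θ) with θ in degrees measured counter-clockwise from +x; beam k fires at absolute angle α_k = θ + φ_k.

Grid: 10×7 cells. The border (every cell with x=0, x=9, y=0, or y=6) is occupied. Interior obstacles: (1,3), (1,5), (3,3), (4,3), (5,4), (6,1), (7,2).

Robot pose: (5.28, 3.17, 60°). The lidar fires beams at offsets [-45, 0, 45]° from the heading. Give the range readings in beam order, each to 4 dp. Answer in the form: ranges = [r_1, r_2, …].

beam 1: φ=-45°, α=15°
  dir = (cos 15°, sin 15°) = (0.9659, 0.2588); from cell (5,3)
  next x-line at t=0.7454, next y-line at t=3.2069; Δt_x=1.0353, Δt_y=3.8637
    x: enter (6,3) at t=0.7454
    x: enter (7,3) at t=1.7807
    x: enter (8,3) at t=2.8160
    y: enter (8,4) at t=3.2069
    x: enter (9,4) at t=3.8512 ← occupied
  → r_1 = 3.8512
beam 2: φ=0°, α=60°
  dir = (cos 60°, sin 60°) = (0.5000, 0.8660); from cell (5,3)
  next x-line at t=1.4400, next y-line at t=0.9584; Δt_x=2.0000, Δt_y=1.1547
    y: enter (5,4) at t=0.9584 ← occupied
  → r_2 = 0.9584
beam 3: φ=45°, α=105°
  dir = (cos 105°, sin 105°) = (-0.2588, 0.9659); from cell (5,3)
  next x-line at t=1.0818, next y-line at t=0.8593; Δt_x=3.8637, Δt_y=1.0353
    y: enter (5,4) at t=0.8593 ← occupied
  → r_3 = 0.8593

ranges = [3.8512, 0.9584, 0.8593]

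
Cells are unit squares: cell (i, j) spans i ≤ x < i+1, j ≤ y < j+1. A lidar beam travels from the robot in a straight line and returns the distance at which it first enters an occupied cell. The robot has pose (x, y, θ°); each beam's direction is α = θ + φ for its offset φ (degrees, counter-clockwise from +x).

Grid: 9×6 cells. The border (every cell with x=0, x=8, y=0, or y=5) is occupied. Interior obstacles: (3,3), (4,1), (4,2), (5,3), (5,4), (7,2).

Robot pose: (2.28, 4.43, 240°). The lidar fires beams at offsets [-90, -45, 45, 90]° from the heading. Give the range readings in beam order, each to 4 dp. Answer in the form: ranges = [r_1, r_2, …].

ranges = [1.1400, 1.3252, 3.5510, 0.8600]

beam 1: φ=-90°, α=150°
  cosα=-0.8660 sinα=0.5000 | (2,4) | tMaxX 0.3233 tMaxY 1.1400 | tΔX 1.1547 tΔY 2.0000
    t=0.3233 [x] (1,4)
    t=1.1400 [y] (1,5) — stop
  → r_1 = 1.1400
beam 2: φ=-45°, α=195°
  cosα=-0.9659 sinα=-0.2588 | (2,4) | tMaxX 0.2899 tMaxY 1.6614 | tΔX 1.0353 tΔY 3.8637
    t=0.2899 [x] (1,4)
    t=1.3252 [x] (0,4) — stop
  → r_2 = 1.3252
beam 3: φ=45°, α=285°
  cosα=0.2588 sinα=-0.9659 | (2,4) | tMaxX 2.7819 tMaxY 0.4452 | tΔX 3.8637 tΔY 1.0353
    t=0.4452 [y] (2,3)
    t=1.4804 [y] (2,2)
    t=2.5157 [y] (2,1)
    t=2.7819 [x] (3,1)
    t=3.5510 [y] (3,0) — stop
  → r_3 = 3.5510
beam 4: φ=90°, α=330°
  cosα=0.8660 sinα=-0.5000 | (2,4) | tMaxX 0.8314 tMaxY 0.8600 | tΔX 1.1547 tΔY 2.0000
    t=0.8314 [x] (3,4)
    t=0.8600 [y] (3,3) — stop
  → r_4 = 0.8600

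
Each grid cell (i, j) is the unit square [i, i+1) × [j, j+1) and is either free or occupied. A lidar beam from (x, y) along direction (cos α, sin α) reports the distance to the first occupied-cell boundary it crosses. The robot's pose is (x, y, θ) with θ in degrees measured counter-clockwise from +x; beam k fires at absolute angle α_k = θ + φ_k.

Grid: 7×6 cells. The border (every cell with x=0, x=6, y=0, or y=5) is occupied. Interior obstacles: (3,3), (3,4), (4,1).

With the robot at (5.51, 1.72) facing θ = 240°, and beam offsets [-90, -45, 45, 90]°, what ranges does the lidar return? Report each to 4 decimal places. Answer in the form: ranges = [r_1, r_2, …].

beam 1: φ=-90°, α=150°
  cosα=-0.8660 sinα=0.5000 | (5,1) | tMaxX 0.5889 tMaxY 0.5600 | tΔX 1.1547 tΔY 2.0000
    t=0.5600 [y] (5,2)
    t=0.5889 [x] (4,2)
    t=1.7436 [x] (3,2)
    t=2.5600 [y] (3,3) — stop
  → r_1 = 2.5600
beam 2: φ=-45°, α=195°
  cosα=-0.9659 sinα=-0.2588 | (5,1) | tMaxX 0.5280 tMaxY 2.7819 | tΔX 1.0353 tΔY 3.8637
    t=0.5280 [x] (4,1) — stop
  → r_2 = 0.5280
beam 3: φ=45°, α=285°
  cosα=0.2588 sinα=-0.9659 | (5,1) | tMaxX 1.8932 tMaxY 0.7454 | tΔX 3.8637 tΔY 1.0353
    t=0.7454 [y] (5,0) — stop
  → r_3 = 0.7454
beam 4: φ=90°, α=330°
  cosα=0.8660 sinα=-0.5000 | (5,1) | tMaxX 0.5658 tMaxY 1.4400 | tΔX 1.1547 tΔY 2.0000
    t=0.5658 [x] (6,1) — stop
  → r_4 = 0.5658

ranges = [2.5600, 0.5280, 0.7454, 0.5658]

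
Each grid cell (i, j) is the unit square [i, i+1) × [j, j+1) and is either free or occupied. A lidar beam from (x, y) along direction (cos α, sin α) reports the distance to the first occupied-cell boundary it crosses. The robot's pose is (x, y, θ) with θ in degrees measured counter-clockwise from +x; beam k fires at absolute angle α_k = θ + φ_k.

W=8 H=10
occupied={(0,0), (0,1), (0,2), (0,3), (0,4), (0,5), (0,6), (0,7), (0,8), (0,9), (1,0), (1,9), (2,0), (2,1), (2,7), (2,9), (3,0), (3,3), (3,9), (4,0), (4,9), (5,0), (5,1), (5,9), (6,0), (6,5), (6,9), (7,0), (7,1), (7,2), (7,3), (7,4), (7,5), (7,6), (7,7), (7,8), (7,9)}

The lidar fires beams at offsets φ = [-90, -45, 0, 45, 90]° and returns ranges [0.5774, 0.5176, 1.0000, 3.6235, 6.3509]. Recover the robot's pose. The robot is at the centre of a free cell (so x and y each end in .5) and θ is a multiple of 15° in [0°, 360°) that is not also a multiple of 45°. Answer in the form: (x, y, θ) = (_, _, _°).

(x, y, θ) = (1.5, 5.5, 240°)

Enumerate (i+0.5, j+0.5, θ) over the 43 free cells and 16 admissible headings. For each, cast all 5 beams and compare to the given ranges.
  (5.5, 4.5, 15°): beam 1 = 3.6235 ≠ 0.5774 ✗
  (1.5, 1.5, 285°): beam 1 = 0.5176 ≠ 0.5774 ✗
  (3.5, 1.5, 300°): beam 3 = 0.5774 ≠ 1.0000 ✗
  (4.5, 1.5, 165°): beam 1 = 7.7646 ≠ 0.5774 ✗
  …
  (1.5, 5.5, 240°): r_1=0.5774, r_2=0.5176, r_3=1.0000, r_4=3.6235, r_5=6.3509 — all match ✓
Only this pose fits every beam.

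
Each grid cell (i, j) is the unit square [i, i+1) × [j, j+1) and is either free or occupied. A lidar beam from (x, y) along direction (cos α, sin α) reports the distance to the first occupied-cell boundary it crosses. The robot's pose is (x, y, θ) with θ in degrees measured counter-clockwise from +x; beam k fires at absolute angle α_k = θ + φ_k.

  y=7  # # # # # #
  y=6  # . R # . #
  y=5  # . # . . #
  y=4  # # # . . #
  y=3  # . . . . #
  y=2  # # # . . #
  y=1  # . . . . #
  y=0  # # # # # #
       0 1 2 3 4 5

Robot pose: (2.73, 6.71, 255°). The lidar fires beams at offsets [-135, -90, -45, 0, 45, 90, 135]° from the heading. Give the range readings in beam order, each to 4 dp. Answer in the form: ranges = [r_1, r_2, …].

ranges = [0.3349, 1.1205, 1.9976, 0.7350, 0.5400, 0.2795, 0.3118]

beam 1: φ=-135°, α=120°
  d=(-0.5000,0.8660)  start (2,6)  tX=1.4600 tY=0.3349  stride 1/|dx|=2.0000 1/|dy|=1.1547
    cross y-line → (2,7), t=0.3349 (wall)
  → r_1 = 0.3349
beam 2: φ=-90°, α=165°
  d=(-0.9659,0.2588)  start (2,6)  tX=0.7558 tY=1.1205  stride 1/|dx|=1.0353 1/|dy|=3.8637
    cross x-line → (1,6), t=0.7558
    cross y-line → (1,7), t=1.1205 (wall)
  → r_2 = 1.1205
beam 3: φ=-45°, α=210°
  d=(-0.8660,-0.5000)  start (2,6)  tX=0.8429 tY=1.4200  stride 1/|dx|=1.1547 1/|dy|=2.0000
    cross x-line → (1,6), t=0.8429
    cross y-line → (1,5), t=1.4200
    cross x-line → (0,5), t=1.9976 (wall)
  → r_3 = 1.9976
beam 4: φ=0°, α=255°
  d=(-0.2588,-0.9659)  start (2,6)  tX=2.8205 tY=0.7350  stride 1/|dx|=3.8637 1/|dy|=1.0353
    cross y-line → (2,5), t=0.7350 (wall)
  → r_4 = 0.7350
beam 5: φ=45°, α=300°
  d=(0.5000,-0.8660)  start (2,6)  tX=0.5400 tY=0.8198  stride 1/|dx|=2.0000 1/|dy|=1.1547
    cross x-line → (3,6), t=0.5400 (wall)
  → r_5 = 0.5400
beam 6: φ=90°, α=345°
  d=(0.9659,-0.2588)  start (2,6)  tX=0.2795 tY=2.7432  stride 1/|dx|=1.0353 1/|dy|=3.8637
    cross x-line → (3,6), t=0.2795 (wall)
  → r_6 = 0.2795
beam 7: φ=135°, α=30°
  d=(0.8660,0.5000)  start (2,6)  tX=0.3118 tY=0.5800  stride 1/|dx|=1.1547 1/|dy|=2.0000
    cross x-line → (3,6), t=0.3118 (wall)
  → r_7 = 0.3118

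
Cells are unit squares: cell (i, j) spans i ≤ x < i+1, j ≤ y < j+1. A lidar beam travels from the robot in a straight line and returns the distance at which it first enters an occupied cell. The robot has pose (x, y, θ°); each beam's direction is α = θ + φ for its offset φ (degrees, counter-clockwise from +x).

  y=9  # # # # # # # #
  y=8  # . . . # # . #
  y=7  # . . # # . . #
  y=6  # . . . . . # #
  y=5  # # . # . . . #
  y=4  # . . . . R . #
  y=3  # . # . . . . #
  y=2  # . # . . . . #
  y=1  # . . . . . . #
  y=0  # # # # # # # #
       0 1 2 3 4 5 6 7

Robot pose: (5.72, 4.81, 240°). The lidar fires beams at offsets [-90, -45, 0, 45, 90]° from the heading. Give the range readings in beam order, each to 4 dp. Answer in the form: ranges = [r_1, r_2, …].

beam 1: φ=-90°, α=150°
  d=(-0.8660,0.5000)  start (5,4)  tX=0.8314 tY=0.3800  stride 1/|dx|=1.1547 1/|dy|=2.0000
    cross y-line → (5,5), t=0.3800
    cross x-line → (4,5), t=0.8314
    cross x-line → (3,5), t=1.9861 (wall)
  → r_1 = 1.9861
beam 2: φ=-45°, α=195°
  d=(-0.9659,-0.2588)  start (5,4)  tX=0.7454 tY=3.1296  stride 1/|dx|=1.0353 1/|dy|=3.8637
    cross x-line → (4,4), t=0.7454
    cross x-line → (3,4), t=1.7807
    cross x-line → (2,4), t=2.8160
    cross y-line → (2,3), t=3.1296 (wall)
  → r_2 = 3.1296
beam 3: φ=0°, α=240°
  d=(-0.5000,-0.8660)  start (5,4)  tX=1.4400 tY=0.9353  stride 1/|dx|=2.0000 1/|dy|=1.1547
    cross y-line → (5,3), t=0.9353
    cross x-line → (4,3), t=1.4400
    cross y-line → (4,2), t=2.0900
    cross y-line → (4,1), t=3.2447
    cross x-line → (3,1), t=3.4400
    cross y-line → (3,0), t=4.3994 (wall)
  → r_3 = 4.3994
beam 4: φ=45°, α=285°
  d=(0.2588,-0.9659)  start (5,4)  tX=1.0818 tY=0.8386  stride 1/|dx|=3.8637 1/|dy|=1.0353
    cross y-line → (5,3), t=0.8386
    cross x-line → (6,3), t=1.0818
    cross y-line → (6,2), t=1.8738
    cross y-line → (6,1), t=2.9091
    cross y-line → (6,0), t=3.9444 (wall)
  → r_4 = 3.9444
beam 5: φ=90°, α=330°
  d=(0.8660,-0.5000)  start (5,4)  tX=0.3233 tY=1.6200  stride 1/|dx|=1.1547 1/|dy|=2.0000
    cross x-line → (6,4), t=0.3233
    cross x-line → (7,4), t=1.4780 (wall)
  → r_5 = 1.4780

ranges = [1.9861, 3.1296, 4.3994, 3.9444, 1.4780]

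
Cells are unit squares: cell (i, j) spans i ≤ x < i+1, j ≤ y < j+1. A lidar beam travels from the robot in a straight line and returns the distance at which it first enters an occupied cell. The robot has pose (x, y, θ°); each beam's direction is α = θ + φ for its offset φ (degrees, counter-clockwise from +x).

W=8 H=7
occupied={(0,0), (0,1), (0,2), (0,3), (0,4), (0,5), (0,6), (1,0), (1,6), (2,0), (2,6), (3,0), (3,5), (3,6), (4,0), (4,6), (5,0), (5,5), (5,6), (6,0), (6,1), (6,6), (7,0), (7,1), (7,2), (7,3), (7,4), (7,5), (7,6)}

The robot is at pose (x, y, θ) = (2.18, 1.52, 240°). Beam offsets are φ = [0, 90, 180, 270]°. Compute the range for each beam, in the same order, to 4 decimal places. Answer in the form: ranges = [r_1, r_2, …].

beam 1: φ=0°, α=240°
  cosα=-0.5000 sinα=-0.8660 | (2,1) | tMaxX 0.3600 tMaxY 0.6004 | tΔX 2.0000 tΔY 1.1547
    t=0.3600 [x] (1,1)
    t=0.6004 [y] (1,0) — stop
  → r_1 = 0.6004
beam 2: φ=90°, α=330°
  cosα=0.8660 sinα=-0.5000 | (2,1) | tMaxX 0.9469 tMaxY 1.0400 | tΔX 1.1547 tΔY 2.0000
    t=0.9469 [x] (3,1)
    t=1.0400 [y] (3,0) — stop
  → r_2 = 1.0400
beam 3: φ=180°, α=60°
  cosα=0.5000 sinα=0.8660 | (2,1) | tMaxX 1.6400 tMaxY 0.5543 | tΔX 2.0000 tΔY 1.1547
    t=0.5543 [y] (2,2)
    t=1.6400 [x] (3,2)
    t=1.7090 [y] (3,3)
    t=2.8637 [y] (3,4)
    t=3.6400 [x] (4,4)
    t=4.0184 [y] (4,5)
    t=5.1731 [y] (4,6) — stop
  → r_3 = 5.1731
beam 4: φ=270°, α=150°
  cosα=-0.8660 sinα=0.5000 | (2,1) | tMaxX 0.2078 tMaxY 0.9600 | tΔX 1.1547 tΔY 2.0000
    t=0.2078 [x] (1,1)
    t=0.9600 [y] (1,2)
    t=1.3625 [x] (0,2) — stop
  → r_4 = 1.3625

ranges = [0.6004, 1.0400, 5.1731, 1.3625]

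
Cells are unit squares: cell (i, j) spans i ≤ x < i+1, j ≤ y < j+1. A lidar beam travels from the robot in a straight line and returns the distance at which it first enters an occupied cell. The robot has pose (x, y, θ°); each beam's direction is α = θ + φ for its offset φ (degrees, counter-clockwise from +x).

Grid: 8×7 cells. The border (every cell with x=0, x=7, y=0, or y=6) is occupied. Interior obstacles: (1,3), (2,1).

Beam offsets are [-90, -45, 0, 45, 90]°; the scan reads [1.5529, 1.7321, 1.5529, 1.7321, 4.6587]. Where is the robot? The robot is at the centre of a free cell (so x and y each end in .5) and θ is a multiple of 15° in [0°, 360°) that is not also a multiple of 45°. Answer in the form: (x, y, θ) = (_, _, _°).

The pose lattice has 28·16 = 448 candidates. Test each by forward raycasting.
  (4.5, 4.5, 150°): beam 1 = 1.7321 ≠ 1.5529 ✗
  (1.5, 2.5, 285°): beam 1 = 0.5176 ≠ 1.5529 ✗
  (1.5, 5.5, 60°): beam 1 = 6.3509 ≠ 1.5529 ✗
  …
  (5.5, 4.5, 75°): r_1=1.5529, r_2=1.7321, r_3=1.5529, r_4=1.7321, r_5=4.6587 — all match ✓
Only this pose fits every beam.

(x, y, θ) = (5.5, 4.5, 75°)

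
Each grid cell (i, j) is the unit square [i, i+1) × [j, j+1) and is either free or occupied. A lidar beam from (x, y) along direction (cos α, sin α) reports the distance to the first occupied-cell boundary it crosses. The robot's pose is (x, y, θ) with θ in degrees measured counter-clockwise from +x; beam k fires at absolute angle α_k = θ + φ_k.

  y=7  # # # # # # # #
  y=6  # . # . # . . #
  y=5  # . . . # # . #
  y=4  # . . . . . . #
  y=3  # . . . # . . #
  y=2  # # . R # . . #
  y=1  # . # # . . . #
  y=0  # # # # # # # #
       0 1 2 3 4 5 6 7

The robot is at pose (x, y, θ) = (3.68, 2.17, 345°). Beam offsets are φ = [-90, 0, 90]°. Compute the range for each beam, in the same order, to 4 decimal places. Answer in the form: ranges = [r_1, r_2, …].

ranges = [0.1760, 0.3313, 1.2364]

beam 1: φ=-90°, α=255°
  direction (-0.2588, -0.9659); cell (3,2); t to first gridline: x 2.6273, y 0.1760 (then +3.8637 / +1.0353)
    (3,1) via y @ 0.1760  # hit
  → r_1 = 0.1760
beam 2: φ=0°, α=345°
  direction (0.9659, -0.2588); cell (3,2); t to first gridline: x 0.3313, y 0.6568 (then +1.0353 / +3.8637)
    (4,2) via x @ 0.3313  # hit
  → r_2 = 0.3313
beam 3: φ=90°, α=75°
  direction (0.2588, 0.9659); cell (3,2); t to first gridline: x 1.2364, y 0.8593 (then +3.8637 / +1.0353)
    (3,3) via y @ 0.8593
    (4,3) via x @ 1.2364  # hit
  → r_3 = 1.2364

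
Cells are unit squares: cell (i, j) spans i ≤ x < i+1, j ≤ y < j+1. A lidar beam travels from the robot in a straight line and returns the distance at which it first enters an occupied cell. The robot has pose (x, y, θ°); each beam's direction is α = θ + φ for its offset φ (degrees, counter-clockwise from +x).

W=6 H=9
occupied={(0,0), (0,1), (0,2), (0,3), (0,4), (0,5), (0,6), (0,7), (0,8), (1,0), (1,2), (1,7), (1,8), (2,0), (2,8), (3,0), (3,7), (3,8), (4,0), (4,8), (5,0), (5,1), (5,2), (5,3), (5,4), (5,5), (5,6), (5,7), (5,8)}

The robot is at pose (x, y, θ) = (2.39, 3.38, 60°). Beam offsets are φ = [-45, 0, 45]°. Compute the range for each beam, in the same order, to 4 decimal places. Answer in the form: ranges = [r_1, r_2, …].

ranges = [2.7021, 5.2200, 3.7477]

beam 1: φ=-45°, α=15°
  dir = (cos 15°, sin 15°) = (0.9659, 0.2588); from cell (2,3)
  next x-line at t=0.6315, next y-line at t=2.3955; Δt_x=1.0353, Δt_y=3.8637
    x: enter (3,3) at t=0.6315
    x: enter (4,3) at t=1.6668
    y: enter (4,4) at t=2.3955
    x: enter (5,4) at t=2.7021 ← occupied
  → r_1 = 2.7021
beam 2: φ=0°, α=60°
  dir = (cos 60°, sin 60°) = (0.5000, 0.8660); from cell (2,3)
  next x-line at t=1.2200, next y-line at t=0.7159; Δt_x=2.0000, Δt_y=1.1547
    y: enter (2,4) at t=0.7159
    x: enter (3,4) at t=1.2200
    y: enter (3,5) at t=1.8706
    y: enter (3,6) at t=3.0253
    x: enter (4,6) at t=3.2200
    y: enter (4,7) at t=4.1800
    x: enter (5,7) at t=5.2200 ← occupied
  → r_2 = 5.2200
beam 3: φ=45°, α=105°
  dir = (cos 105°, sin 105°) = (-0.2588, 0.9659); from cell (2,3)
  next x-line at t=1.5068, next y-line at t=0.6419; Δt_x=3.8637, Δt_y=1.0353
    y: enter (2,4) at t=0.6419
    x: enter (1,4) at t=1.5068
    y: enter (1,5) at t=1.6771
    y: enter (1,6) at t=2.7124
    y: enter (1,7) at t=3.7477 ← occupied
  → r_3 = 3.7477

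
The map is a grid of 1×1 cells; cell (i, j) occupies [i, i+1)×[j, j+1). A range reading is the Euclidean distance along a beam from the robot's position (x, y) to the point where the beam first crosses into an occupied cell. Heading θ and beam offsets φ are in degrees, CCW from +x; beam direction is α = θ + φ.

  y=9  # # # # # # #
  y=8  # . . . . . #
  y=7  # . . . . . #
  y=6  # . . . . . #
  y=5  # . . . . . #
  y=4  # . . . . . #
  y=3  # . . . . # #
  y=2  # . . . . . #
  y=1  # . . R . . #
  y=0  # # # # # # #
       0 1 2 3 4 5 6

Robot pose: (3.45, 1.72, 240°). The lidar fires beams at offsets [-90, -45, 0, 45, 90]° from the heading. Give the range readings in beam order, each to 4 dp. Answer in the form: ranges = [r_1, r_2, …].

ranges = [2.8290, 2.5364, 0.8314, 0.7454, 1.4400]

beam 1: φ=-90°, α=150°
  cosα=-0.8660 sinα=0.5000 | (3,1) | tMaxX 0.5196 tMaxY 0.5600 | tΔX 1.1547 tΔY 2.0000
    t=0.5196 [x] (2,1)
    t=0.5600 [y] (2,2)
    t=1.6743 [x] (1,2)
    t=2.5600 [y] (1,3)
    t=2.8290 [x] (0,3) — stop
  → r_1 = 2.8290
beam 2: φ=-45°, α=195°
  cosα=-0.9659 sinα=-0.2588 | (3,1) | tMaxX 0.4659 tMaxY 2.7819 | tΔX 1.0353 tΔY 3.8637
    t=0.4659 [x] (2,1)
    t=1.5012 [x] (1,1)
    t=2.5364 [x] (0,1) — stop
  → r_2 = 2.5364
beam 3: φ=0°, α=240°
  cosα=-0.5000 sinα=-0.8660 | (3,1) | tMaxX 0.9000 tMaxY 0.8314 | tΔX 2.0000 tΔY 1.1547
    t=0.8314 [y] (3,0) — stop
  → r_3 = 0.8314
beam 4: φ=45°, α=285°
  cosα=0.2588 sinα=-0.9659 | (3,1) | tMaxX 2.1250 tMaxY 0.7454 | tΔX 3.8637 tΔY 1.0353
    t=0.7454 [y] (3,0) — stop
  → r_4 = 0.7454
beam 5: φ=90°, α=330°
  cosα=0.8660 sinα=-0.5000 | (3,1) | tMaxX 0.6351 tMaxY 1.4400 | tΔX 1.1547 tΔY 2.0000
    t=0.6351 [x] (4,1)
    t=1.4400 [y] (4,0) — stop
  → r_5 = 1.4400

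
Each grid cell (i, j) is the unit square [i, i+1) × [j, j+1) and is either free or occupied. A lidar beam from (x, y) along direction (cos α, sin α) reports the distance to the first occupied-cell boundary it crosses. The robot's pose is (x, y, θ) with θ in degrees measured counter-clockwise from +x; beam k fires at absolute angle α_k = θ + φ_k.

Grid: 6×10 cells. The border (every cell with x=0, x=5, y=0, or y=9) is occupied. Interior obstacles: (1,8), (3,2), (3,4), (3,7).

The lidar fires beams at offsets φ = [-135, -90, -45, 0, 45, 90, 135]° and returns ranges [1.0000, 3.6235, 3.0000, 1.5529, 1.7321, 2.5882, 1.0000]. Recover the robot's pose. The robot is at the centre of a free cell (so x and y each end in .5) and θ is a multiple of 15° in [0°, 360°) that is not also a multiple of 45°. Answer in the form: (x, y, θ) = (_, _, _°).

Enumerate (i+0.5, j+0.5, θ) over the 28 free cells and 16 admissible headings. For each, cast all 7 beams and compare to the given ranges.
  (2.5, 1.5, 255°): beam 1 = 3.0000 ≠ 1.0000 ✗
  (1.5, 4.5, 285°): beam 1 = 0.5774 ≠ 1.0000 ✗
  (2.5, 1.5, 345°): beam 2 = 0.5176 ≠ 3.6235 ✗
  (1.5, 6.5, 15°): beam 2 = 5.6940 ≠ 3.6235 ✗
  …
  (2.5, 3.5, 165°): r_1=1.0000, r_2=3.6235, r_3=3.0000, r_4=1.5529, r_5=1.7321, r_6=2.5882, r_7=1.0000 — all match ✓
Unique over the lattice → pose = (2.5, 3.5, 165°).

(x, y, θ) = (2.5, 3.5, 165°)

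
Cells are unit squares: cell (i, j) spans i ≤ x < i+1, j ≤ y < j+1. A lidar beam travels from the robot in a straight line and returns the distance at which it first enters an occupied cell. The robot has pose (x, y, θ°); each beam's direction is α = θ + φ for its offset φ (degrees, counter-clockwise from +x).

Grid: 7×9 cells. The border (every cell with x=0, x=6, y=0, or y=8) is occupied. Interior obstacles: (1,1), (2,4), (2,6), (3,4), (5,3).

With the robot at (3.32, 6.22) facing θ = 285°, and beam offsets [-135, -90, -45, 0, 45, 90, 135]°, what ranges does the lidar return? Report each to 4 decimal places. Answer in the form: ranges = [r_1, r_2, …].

ranges = [0.3695, 0.3313, 1.4087, 1.2630, 3.0946, 2.7745, 2.0554]

beam 1: φ=-135°, α=150°
  cosα=-0.8660 sinα=0.5000 | (3,6) | tMaxX 0.3695 tMaxY 1.5600 | tΔX 1.1547 tΔY 2.0000
    t=0.3695 [x] (2,6) — stop
  → r_1 = 0.3695
beam 2: φ=-90°, α=195°
  cosα=-0.9659 sinα=-0.2588 | (3,6) | tMaxX 0.3313 tMaxY 0.8500 | tΔX 1.0353 tΔY 3.8637
    t=0.3313 [x] (2,6) — stop
  → r_2 = 0.3313
beam 3: φ=-45°, α=240°
  cosα=-0.5000 sinα=-0.8660 | (3,6) | tMaxX 0.6400 tMaxY 0.2540 | tΔX 2.0000 tΔY 1.1547
    t=0.2540 [y] (3,5)
    t=0.6400 [x] (2,5)
    t=1.4087 [y] (2,4) — stop
  → r_3 = 1.4087
beam 4: φ=0°, α=285°
  cosα=0.2588 sinα=-0.9659 | (3,6) | tMaxX 2.6273 tMaxY 0.2278 | tΔX 3.8637 tΔY 1.0353
    t=0.2278 [y] (3,5)
    t=1.2630 [y] (3,4) — stop
  → r_4 = 1.2630
beam 5: φ=45°, α=330°
  cosα=0.8660 sinα=-0.5000 | (3,6) | tMaxX 0.7852 tMaxY 0.4400 | tΔX 1.1547 tΔY 2.0000
    t=0.4400 [y] (3,5)
    t=0.7852 [x] (4,5)
    t=1.9399 [x] (5,5)
    t=2.4400 [y] (5,4)
    t=3.0946 [x] (6,4) — stop
  → r_5 = 3.0946
beam 6: φ=90°, α=15°
  cosα=0.9659 sinα=0.2588 | (3,6) | tMaxX 0.7040 tMaxY 3.0137 | tΔX 1.0353 tΔY 3.8637
    t=0.7040 [x] (4,6)
    t=1.7393 [x] (5,6)
    t=2.7745 [x] (6,6) — stop
  → r_6 = 2.7745
beam 7: φ=135°, α=60°
  cosα=0.5000 sinα=0.8660 | (3,6) | tMaxX 1.3600 tMaxY 0.9007 | tΔX 2.0000 tΔY 1.1547
    t=0.9007 [y] (3,7)
    t=1.3600 [x] (4,7)
    t=2.0554 [y] (4,8) — stop
  → r_7 = 2.0554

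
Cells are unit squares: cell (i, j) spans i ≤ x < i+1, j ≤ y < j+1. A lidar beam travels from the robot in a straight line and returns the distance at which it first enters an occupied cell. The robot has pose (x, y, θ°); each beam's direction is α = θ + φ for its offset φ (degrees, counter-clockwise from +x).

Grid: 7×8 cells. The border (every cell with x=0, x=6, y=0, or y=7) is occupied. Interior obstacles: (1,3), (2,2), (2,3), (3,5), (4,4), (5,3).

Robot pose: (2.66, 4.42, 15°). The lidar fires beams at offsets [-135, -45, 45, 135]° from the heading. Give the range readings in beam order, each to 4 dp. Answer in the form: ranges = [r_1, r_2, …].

beam 1: φ=-135°, α=240°
  dir = (cos 240°, sin 240°) = (-0.5000, -0.8660); from cell (2,4)
  next x-line at t=1.3200, next y-line at t=0.4850; Δt_x=2.0000, Δt_y=1.1547
    y: enter (2,3) at t=0.4850 ← occupied
  → r_1 = 0.4850
beam 2: φ=-45°, α=330°
  dir = (cos 330°, sin 330°) = (0.8660, -0.5000); from cell (2,4)
  next x-line at t=0.3926, next y-line at t=0.8400; Δt_x=1.1547, Δt_y=2.0000
    x: enter (3,4) at t=0.3926
    y: enter (3,3) at t=0.8400
    x: enter (4,3) at t=1.5473
    x: enter (5,3) at t=2.7020 ← occupied
  → r_2 = 2.7020
beam 3: φ=45°, α=60°
  dir = (cos 60°, sin 60°) = (0.5000, 0.8660); from cell (2,4)
  next x-line at t=0.6800, next y-line at t=0.6697; Δt_x=2.0000, Δt_y=1.1547
    y: enter (2,5) at t=0.6697
    x: enter (3,5) at t=0.6800 ← occupied
  → r_3 = 0.6800
beam 4: φ=135°, α=150°
  dir = (cos 150°, sin 150°) = (-0.8660, 0.5000); from cell (2,4)
  next x-line at t=0.7621, next y-line at t=1.1600; Δt_x=1.1547, Δt_y=2.0000
    x: enter (1,4) at t=0.7621
    y: enter (1,5) at t=1.1600
    x: enter (0,5) at t=1.9168 ← occupied
  → r_4 = 1.9168

ranges = [0.4850, 2.7020, 0.6800, 1.9168]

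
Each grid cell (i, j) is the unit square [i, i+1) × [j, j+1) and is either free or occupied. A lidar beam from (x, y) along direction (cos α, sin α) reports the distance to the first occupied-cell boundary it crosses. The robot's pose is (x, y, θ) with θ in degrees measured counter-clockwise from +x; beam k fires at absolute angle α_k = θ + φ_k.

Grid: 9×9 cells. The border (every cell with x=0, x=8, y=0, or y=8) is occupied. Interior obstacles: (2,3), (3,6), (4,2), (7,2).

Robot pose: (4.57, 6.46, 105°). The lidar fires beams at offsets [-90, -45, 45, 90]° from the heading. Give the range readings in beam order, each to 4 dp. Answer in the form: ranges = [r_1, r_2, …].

ranges = [3.5510, 1.7782, 0.6582, 0.5901]

beam 1: φ=-90°, α=15°
  d=(0.9659,0.2588)  start (4,6)  tX=0.4452 tY=2.0864  stride 1/|dx|=1.0353 1/|dy|=3.8637
    cross x-line → (5,6), t=0.4452
    cross x-line → (6,6), t=1.4804
    cross y-line → (6,7), t=2.0864
    cross x-line → (7,7), t=2.5157
    cross x-line → (8,7), t=3.5510 (wall)
  → r_1 = 3.5510
beam 2: φ=-45°, α=60°
  d=(0.5000,0.8660)  start (4,6)  tX=0.8600 tY=0.6235  stride 1/|dx|=2.0000 1/|dy|=1.1547
    cross y-line → (4,7), t=0.6235
    cross x-line → (5,7), t=0.8600
    cross y-line → (5,8), t=1.7782 (wall)
  → r_2 = 1.7782
beam 3: φ=45°, α=150°
  d=(-0.8660,0.5000)  start (4,6)  tX=0.6582 tY=1.0800  stride 1/|dx|=1.1547 1/|dy|=2.0000
    cross x-line → (3,6), t=0.6582 (wall)
  → r_3 = 0.6582
beam 4: φ=90°, α=195°
  d=(-0.9659,-0.2588)  start (4,6)  tX=0.5901 tY=1.7773  stride 1/|dx|=1.0353 1/|dy|=3.8637
    cross x-line → (3,6), t=0.5901 (wall)
  → r_4 = 0.5901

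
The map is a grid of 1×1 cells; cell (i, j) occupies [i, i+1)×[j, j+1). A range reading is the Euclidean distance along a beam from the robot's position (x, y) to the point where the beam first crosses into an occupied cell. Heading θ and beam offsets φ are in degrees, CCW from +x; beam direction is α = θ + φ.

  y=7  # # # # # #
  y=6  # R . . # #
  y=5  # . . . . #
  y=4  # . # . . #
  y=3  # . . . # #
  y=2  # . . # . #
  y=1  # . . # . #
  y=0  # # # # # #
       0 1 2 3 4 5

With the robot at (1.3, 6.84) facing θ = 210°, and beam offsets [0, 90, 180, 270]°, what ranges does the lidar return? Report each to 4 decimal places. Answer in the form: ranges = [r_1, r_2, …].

ranges = [0.3464, 2.1246, 0.3200, 0.1848]

beam 1: φ=0°, α=210°
  d=(-0.8660,-0.5000)  start (1,6)  tX=0.3464 tY=1.6800  stride 1/|dx|=1.1547 1/|dy|=2.0000
    cross x-line → (0,6), t=0.3464 (wall)
  → r_1 = 0.3464
beam 2: φ=90°, α=300°
  d=(0.5000,-0.8660)  start (1,6)  tX=1.4000 tY=0.9699  stride 1/|dx|=2.0000 1/|dy|=1.1547
    cross y-line → (1,5), t=0.9699
    cross x-line → (2,5), t=1.4000
    cross y-line → (2,4), t=2.1246 (wall)
  → r_2 = 2.1246
beam 3: φ=180°, α=30°
  d=(0.8660,0.5000)  start (1,6)  tX=0.8083 tY=0.3200  stride 1/|dx|=1.1547 1/|dy|=2.0000
    cross y-line → (1,7), t=0.3200 (wall)
  → r_3 = 0.3200
beam 4: φ=270°, α=120°
  d=(-0.5000,0.8660)  start (1,6)  tX=0.6000 tY=0.1848  stride 1/|dx|=2.0000 1/|dy|=1.1547
    cross y-line → (1,7), t=0.1848 (wall)
  → r_4 = 0.1848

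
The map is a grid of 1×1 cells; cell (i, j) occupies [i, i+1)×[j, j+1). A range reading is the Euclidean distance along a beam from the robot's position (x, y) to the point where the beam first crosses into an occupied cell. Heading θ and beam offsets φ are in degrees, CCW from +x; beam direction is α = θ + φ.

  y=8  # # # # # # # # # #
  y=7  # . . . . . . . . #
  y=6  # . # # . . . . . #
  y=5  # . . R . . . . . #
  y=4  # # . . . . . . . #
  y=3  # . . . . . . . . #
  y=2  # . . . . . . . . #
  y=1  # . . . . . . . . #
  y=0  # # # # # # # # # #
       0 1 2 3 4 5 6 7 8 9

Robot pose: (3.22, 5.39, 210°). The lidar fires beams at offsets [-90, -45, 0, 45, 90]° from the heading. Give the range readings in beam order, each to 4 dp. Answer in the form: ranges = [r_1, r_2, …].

beam 1: φ=-90°, α=120°
  direction (-0.5000, 0.8660); cell (3,5); t to first gridline: x 0.4400, y 0.7044 (then +2.0000 / +1.1547)
    (2,5) via x @ 0.4400
    (2,6) via y @ 0.7044  # hit
  → r_1 = 0.7044
beam 2: φ=-45°, α=165°
  direction (-0.9659, 0.2588); cell (3,5); t to first gridline: x 0.2278, y 2.3569 (then +1.0353 / +3.8637)
    (2,5) via x @ 0.2278
    (1,5) via x @ 1.2630
    (0,5) via x @ 2.2983  # hit
  → r_2 = 2.2983
beam 3: φ=0°, α=210°
  direction (-0.8660, -0.5000); cell (3,5); t to first gridline: x 0.2540, y 0.7800 (then +1.1547 / +2.0000)
    (2,5) via x @ 0.2540
    (2,4) via y @ 0.7800
    (1,4) via x @ 1.4087  # hit
  → r_3 = 1.4087
beam 4: φ=45°, α=255°
  direction (-0.2588, -0.9659); cell (3,5); t to first gridline: x 0.8500, y 0.4038 (then +3.8637 / +1.0353)
    (3,4) via y @ 0.4038
    (2,4) via x @ 0.8500
    (2,3) via y @ 1.4390
    (2,2) via y @ 2.4743
    (2,1) via y @ 3.5096
    (2,0) via y @ 4.5449  # hit
  → r_4 = 4.5449
beam 5: φ=90°, α=300°
  direction (0.5000, -0.8660); cell (3,5); t to first gridline: x 1.5600, y 0.4503 (then +2.0000 / +1.1547)
    (3,4) via y @ 0.4503
    (4,4) via x @ 1.5600
    (4,3) via y @ 1.6050
    (4,2) via y @ 2.7597
    (5,2) via x @ 3.5600
    (5,1) via y @ 3.9144
    (5,0) via y @ 5.0691  # hit
  → r_5 = 5.0691

ranges = [0.7044, 2.2983, 1.4087, 4.5449, 5.0691]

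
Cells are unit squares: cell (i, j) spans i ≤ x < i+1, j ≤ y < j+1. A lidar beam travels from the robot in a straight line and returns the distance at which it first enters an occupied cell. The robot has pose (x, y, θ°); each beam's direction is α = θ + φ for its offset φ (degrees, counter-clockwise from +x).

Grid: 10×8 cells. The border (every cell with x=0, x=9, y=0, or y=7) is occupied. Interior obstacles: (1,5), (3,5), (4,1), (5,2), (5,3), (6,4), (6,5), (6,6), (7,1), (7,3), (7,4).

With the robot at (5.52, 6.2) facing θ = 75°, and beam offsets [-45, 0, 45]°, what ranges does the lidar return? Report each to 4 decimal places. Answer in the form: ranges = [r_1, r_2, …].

ranges = [0.5543, 0.8282, 0.9238]

beam 1: φ=-45°, α=30°
  d=(0.8660,0.5000)  start (5,6)  tX=0.5543 tY=1.6000  stride 1/|dx|=1.1547 1/|dy|=2.0000
    cross x-line → (6,6), t=0.5543 (wall)
  → r_1 = 0.5543
beam 2: φ=0°, α=75°
  d=(0.2588,0.9659)  start (5,6)  tX=1.8546 tY=0.8282  stride 1/|dx|=3.8637 1/|dy|=1.0353
    cross y-line → (5,7), t=0.8282 (wall)
  → r_2 = 0.8282
beam 3: φ=45°, α=120°
  d=(-0.5000,0.8660)  start (5,6)  tX=1.0400 tY=0.9238  stride 1/|dx|=2.0000 1/|dy|=1.1547
    cross y-line → (5,7), t=0.9238 (wall)
  → r_3 = 0.9238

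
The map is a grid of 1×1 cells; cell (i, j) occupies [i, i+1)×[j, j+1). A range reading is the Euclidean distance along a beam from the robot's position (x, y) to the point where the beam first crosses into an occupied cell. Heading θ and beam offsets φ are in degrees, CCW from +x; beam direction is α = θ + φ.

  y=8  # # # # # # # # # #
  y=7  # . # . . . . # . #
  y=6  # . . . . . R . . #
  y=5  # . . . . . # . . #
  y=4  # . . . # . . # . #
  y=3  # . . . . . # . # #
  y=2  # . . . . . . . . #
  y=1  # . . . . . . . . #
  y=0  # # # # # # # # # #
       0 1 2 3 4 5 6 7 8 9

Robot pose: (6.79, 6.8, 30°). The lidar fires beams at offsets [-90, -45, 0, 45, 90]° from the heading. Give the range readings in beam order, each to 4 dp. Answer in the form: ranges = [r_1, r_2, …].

ranges = [2.0785, 2.2880, 0.4000, 0.8114, 1.3856]

beam 1: φ=-90°, α=300°
  d=(0.5000,-0.8660)  start (6,6)  tX=0.4200 tY=0.9238  stride 1/|dx|=2.0000 1/|dy|=1.1547
    cross x-line → (7,6), t=0.4200
    cross y-line → (7,5), t=0.9238
    cross y-line → (7,4), t=2.0785 (wall)
  → r_1 = 2.0785
beam 2: φ=-45°, α=345°
  d=(0.9659,-0.2588)  start (6,6)  tX=0.2174 tY=3.0910  stride 1/|dx|=1.0353 1/|dy|=3.8637
    cross x-line → (7,6), t=0.2174
    cross x-line → (8,6), t=1.2527
    cross x-line → (9,6), t=2.2880 (wall)
  → r_2 = 2.2880
beam 3: φ=0°, α=30°
  d=(0.8660,0.5000)  start (6,6)  tX=0.2425 tY=0.4000  stride 1/|dx|=1.1547 1/|dy|=2.0000
    cross x-line → (7,6), t=0.2425
    cross y-line → (7,7), t=0.4000 (wall)
  → r_3 = 0.4000
beam 4: φ=45°, α=75°
  d=(0.2588,0.9659)  start (6,6)  tX=0.8114 tY=0.2071  stride 1/|dx|=3.8637 1/|dy|=1.0353
    cross y-line → (6,7), t=0.2071
    cross x-line → (7,7), t=0.8114 (wall)
  → r_4 = 0.8114
beam 5: φ=90°, α=120°
  d=(-0.5000,0.8660)  start (6,6)  tX=1.5800 tY=0.2309  stride 1/|dx|=2.0000 1/|dy|=1.1547
    cross y-line → (6,7), t=0.2309
    cross y-line → (6,8), t=1.3856 (wall)
  → r_5 = 1.3856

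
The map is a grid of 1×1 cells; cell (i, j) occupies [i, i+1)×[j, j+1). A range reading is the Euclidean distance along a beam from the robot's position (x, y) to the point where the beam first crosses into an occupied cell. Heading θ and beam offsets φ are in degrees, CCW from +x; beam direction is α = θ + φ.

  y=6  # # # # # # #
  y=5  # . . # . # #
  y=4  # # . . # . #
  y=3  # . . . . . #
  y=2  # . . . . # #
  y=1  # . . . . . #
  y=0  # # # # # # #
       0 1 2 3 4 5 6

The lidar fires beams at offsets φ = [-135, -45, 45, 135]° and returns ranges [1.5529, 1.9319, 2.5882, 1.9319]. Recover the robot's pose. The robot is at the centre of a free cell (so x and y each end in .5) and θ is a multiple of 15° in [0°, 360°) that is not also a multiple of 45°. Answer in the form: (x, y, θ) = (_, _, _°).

Candidates: 20 free-cell centres × 16 headings = 320 poses. Raycast each; keep the one whose scan matches to 4 dp.
  (1.5, 2.5, 30°): beam 2 = 4.6587 ≠ 1.9319 ✗
  (1.5, 2.5, 60°): beam 2 = 4.6587 ≠ 1.9319 ✗
  (4.5, 3.5, 105°): beam 1 = 1.0000 ≠ 1.5529 ✗
  (1.5, 3.5, 300°): beam 1 = 0.5176 ≠ 1.5529 ✗
  …
  (3.5, 3.5, 210°): r_1=1.5529, r_2=1.9319, r_3=2.5882, r_4=1.9319 — all match ✓
Only this pose fits every beam.

(x, y, θ) = (3.5, 3.5, 210°)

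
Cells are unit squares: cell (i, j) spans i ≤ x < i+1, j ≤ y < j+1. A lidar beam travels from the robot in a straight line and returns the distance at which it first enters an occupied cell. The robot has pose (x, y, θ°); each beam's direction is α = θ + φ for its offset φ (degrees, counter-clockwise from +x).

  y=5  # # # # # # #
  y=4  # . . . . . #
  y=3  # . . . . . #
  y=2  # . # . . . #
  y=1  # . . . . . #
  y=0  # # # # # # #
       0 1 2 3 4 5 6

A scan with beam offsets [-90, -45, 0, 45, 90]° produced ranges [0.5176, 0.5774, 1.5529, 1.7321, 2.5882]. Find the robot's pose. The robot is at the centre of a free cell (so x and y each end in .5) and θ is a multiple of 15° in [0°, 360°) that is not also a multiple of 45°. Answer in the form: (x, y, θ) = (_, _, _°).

Enumerate (i+0.5, j+0.5, θ) over the 19 free cells and 16 admissible headings. For each, cast all 5 beams and compare to the given ranges.
  (2.5, 4.5, 120°): beam 1 = 1.0000 ≠ 0.5176 ✗
  (5.5, 3.5, 30°): beam 1 = 1.0000 ≠ 0.5176 ✗
  (5.5, 4.5, 240°): beam 1 = 1.0000 ≠ 0.5176 ✗
  …
  (3.5, 2.5, 255°): r_1=0.5176, r_2=0.5774, r_3=1.5529, r_4=1.7321, r_5=2.5882 — all match ✓
No second candidate reproduces the full scan.

(x, y, θ) = (3.5, 2.5, 255°)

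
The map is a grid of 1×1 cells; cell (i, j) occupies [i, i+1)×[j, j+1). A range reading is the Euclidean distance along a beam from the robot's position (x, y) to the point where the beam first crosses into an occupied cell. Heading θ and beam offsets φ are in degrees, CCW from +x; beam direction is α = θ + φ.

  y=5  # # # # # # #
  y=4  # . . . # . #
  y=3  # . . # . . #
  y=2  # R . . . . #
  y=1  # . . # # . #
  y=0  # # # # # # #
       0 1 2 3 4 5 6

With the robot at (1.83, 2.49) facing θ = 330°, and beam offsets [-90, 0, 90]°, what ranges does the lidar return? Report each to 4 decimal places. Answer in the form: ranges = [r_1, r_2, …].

ranges = [1.6600, 1.3510, 2.8983]

beam 1: φ=-90°, α=240°
  direction (-0.5000, -0.8660); cell (1,2); t to first gridline: x 1.6600, y 0.5658 (then +2.0000 / +1.1547)
    (1,1) via y @ 0.5658
    (0,1) via x @ 1.6600  # hit
  → r_1 = 1.6600
beam 2: φ=0°, α=330°
  direction (0.8660, -0.5000); cell (1,2); t to first gridline: x 0.1963, y 0.9800 (then +1.1547 / +2.0000)
    (2,2) via x @ 0.1963
    (2,1) via y @ 0.9800
    (3,1) via x @ 1.3510  # hit
  → r_2 = 1.3510
beam 3: φ=90°, α=60°
  direction (0.5000, 0.8660); cell (1,2); t to first gridline: x 0.3400, y 0.5889 (then +2.0000 / +1.1547)
    (2,2) via x @ 0.3400
    (2,3) via y @ 0.5889
    (2,4) via y @ 1.7436
    (3,4) via x @ 2.3400
    (3,5) via y @ 2.8983  # hit
  → r_3 = 2.8983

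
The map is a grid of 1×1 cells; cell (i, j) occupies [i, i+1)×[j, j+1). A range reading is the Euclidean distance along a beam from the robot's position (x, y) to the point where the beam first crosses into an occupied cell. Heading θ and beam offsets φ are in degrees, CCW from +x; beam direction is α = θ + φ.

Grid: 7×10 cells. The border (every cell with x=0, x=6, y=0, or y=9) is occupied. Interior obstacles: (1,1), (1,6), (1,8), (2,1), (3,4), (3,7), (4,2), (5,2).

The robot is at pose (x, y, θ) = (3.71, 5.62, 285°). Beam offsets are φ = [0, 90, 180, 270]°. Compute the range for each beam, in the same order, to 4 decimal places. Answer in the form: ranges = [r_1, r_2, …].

ranges = [0.6419, 2.3708, 1.4287, 2.8056]

beam 1: φ=0°, α=285°
  d=(0.2588,-0.9659)  start (3,5)  tX=1.1205 tY=0.6419  stride 1/|dx|=3.8637 1/|dy|=1.0353
    cross y-line → (3,4), t=0.6419 (wall)
  → r_1 = 0.6419
beam 2: φ=90°, α=15°
  d=(0.9659,0.2588)  start (3,5)  tX=0.3002 tY=1.4682  stride 1/|dx|=1.0353 1/|dy|=3.8637
    cross x-line → (4,5), t=0.3002
    cross x-line → (5,5), t=1.3355
    cross y-line → (5,6), t=1.4682
    cross x-line → (6,6), t=2.3708 (wall)
  → r_2 = 2.3708
beam 3: φ=180°, α=105°
  d=(-0.2588,0.9659)  start (3,5)  tX=2.7432 tY=0.3934  stride 1/|dx|=3.8637 1/|dy|=1.0353
    cross y-line → (3,6), t=0.3934
    cross y-line → (3,7), t=1.4287 (wall)
  → r_3 = 1.4287
beam 4: φ=270°, α=195°
  d=(-0.9659,-0.2588)  start (3,5)  tX=0.7350 tY=2.3955  stride 1/|dx|=1.0353 1/|dy|=3.8637
    cross x-line → (2,5), t=0.7350
    cross x-line → (1,5), t=1.7703
    cross y-line → (1,4), t=2.3955
    cross x-line → (0,4), t=2.8056 (wall)
  → r_4 = 2.8056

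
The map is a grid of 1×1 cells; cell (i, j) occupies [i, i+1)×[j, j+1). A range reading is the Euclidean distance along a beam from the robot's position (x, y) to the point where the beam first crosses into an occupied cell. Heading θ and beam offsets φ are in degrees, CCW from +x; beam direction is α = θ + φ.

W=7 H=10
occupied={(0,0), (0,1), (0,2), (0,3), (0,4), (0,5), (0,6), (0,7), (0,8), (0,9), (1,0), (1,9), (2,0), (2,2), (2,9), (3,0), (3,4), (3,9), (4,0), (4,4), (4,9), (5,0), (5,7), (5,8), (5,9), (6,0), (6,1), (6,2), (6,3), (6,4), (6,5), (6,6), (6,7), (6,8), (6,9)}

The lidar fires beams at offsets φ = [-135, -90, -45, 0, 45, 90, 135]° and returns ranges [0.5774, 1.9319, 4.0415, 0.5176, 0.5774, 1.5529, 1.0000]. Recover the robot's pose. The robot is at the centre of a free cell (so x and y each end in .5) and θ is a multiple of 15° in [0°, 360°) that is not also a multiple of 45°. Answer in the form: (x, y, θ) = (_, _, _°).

Enumerate (i+0.5, j+0.5, θ) over the 35 free cells and 16 admissible headings. For each, cast all 7 beams and compare to the given ranges.
  (3.5, 1.5, 255°): beam 1 = 1.0000 ≠ 0.5774 ✗
  (2.5, 1.5, 300°): beam 1 = 1.5529 ≠ 0.5774 ✗
  (1.5, 5.5, 240°): beam 1 = 1.9319 ≠ 0.5774 ✗
  (4.5, 5.5, 120°): beam 1 = 1.5529 ≠ 0.5774 ✗
  …
  (2.5, 1.5, 75°): r_1=0.5774, r_2=1.9319, r_3=4.0415, r_4=0.5176, r_5=0.5774, r_6=1.5529, r_7=1.0000 — all match ✓
No second candidate reproduces the full scan.

(x, y, θ) = (2.5, 1.5, 75°)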